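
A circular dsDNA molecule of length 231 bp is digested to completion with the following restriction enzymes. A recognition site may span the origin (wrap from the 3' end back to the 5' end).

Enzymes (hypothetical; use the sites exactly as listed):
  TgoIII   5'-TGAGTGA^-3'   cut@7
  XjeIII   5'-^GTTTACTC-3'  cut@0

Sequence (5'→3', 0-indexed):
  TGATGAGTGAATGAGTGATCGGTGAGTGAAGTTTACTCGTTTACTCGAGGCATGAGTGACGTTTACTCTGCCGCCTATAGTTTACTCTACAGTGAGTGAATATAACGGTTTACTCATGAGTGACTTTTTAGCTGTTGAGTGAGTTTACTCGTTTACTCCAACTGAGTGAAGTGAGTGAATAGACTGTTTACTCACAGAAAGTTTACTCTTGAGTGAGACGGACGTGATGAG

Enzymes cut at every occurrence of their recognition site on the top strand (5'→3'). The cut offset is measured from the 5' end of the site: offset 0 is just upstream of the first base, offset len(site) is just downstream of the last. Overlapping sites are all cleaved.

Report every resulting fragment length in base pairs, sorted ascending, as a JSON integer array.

Site scan:
  TgoIII TGAGTGA/7: at [3, 11, 22, 52, 92, 116, 135, 162, 171, 209, 227] ⇒ [3, 10, 18, 29, 59, 99, 123, 142, 169, 178, 216]
  XjeIII GTTTACTC/0: at [30, 38, 60, 79, 107, 142, 150, 185, 200] ⇒ [30, 38, 60, 79, 107, 142, 150, 185, 200]

Pooled cuts: [3, 10, 18, 29, 30, 38, 59, 60, 79, 99, 107, 123, 142, 150, 169, 178, 185, 200, 216]

Fragments:
  3→10: 7 bp
  10→18: 8 bp
  18→29: 11 bp
  29→30: 1 bp
  30→38: 8 bp
  38→59: 21 bp
  59→60: 1 bp
  60→79: 19 bp
  79→99: 20 bp
  99→107: 8 bp
  107→123: 16 bp
  123→142: 19 bp
  142→150: 8 bp
  150→169: 19 bp
  169→178: 9 bp
  178→185: 7 bp
  185→200: 15 bp
  200→216: 16 bp
  216→3 (wrap): 231-216+3 = 18 bp

[1,1,7,7,8,8,8,8,9,11,15,16,16,18,19,19,19,20,21]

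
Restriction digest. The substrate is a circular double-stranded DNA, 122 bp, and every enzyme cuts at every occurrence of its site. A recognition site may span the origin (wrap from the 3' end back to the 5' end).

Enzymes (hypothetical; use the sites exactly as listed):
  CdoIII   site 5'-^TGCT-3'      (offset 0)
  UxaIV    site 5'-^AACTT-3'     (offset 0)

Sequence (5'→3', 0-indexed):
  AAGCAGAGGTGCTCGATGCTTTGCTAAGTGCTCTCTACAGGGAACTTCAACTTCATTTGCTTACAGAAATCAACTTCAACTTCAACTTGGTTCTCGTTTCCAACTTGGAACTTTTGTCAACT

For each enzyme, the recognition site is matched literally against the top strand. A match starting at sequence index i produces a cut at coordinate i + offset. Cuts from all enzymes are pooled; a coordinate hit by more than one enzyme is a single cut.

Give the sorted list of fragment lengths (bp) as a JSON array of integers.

Scan for sites:
  CdoIII (TGCT, off=0): starts [9, 16, 21, 28, 57] → cuts [9, 16, 21, 28, 57]
  UxaIV (AACTT, off=0): starts [42, 48, 71, 77, 83, 101, 108] → cuts [42, 48, 71, 77, 83, 101, 108]

Pooled cuts: [9, 16, 21, 28, 42, 48, 57, 71, 77, 83, 101, 108]

Fragments:
  9→16: 7 bp
  16→21: 5 bp
  21→28: 7 bp
  28→42: 14 bp
  42→48: 6 bp
  48→57: 9 bp
  57→71: 14 bp
  71→77: 6 bp
  77→83: 6 bp
  83→101: 18 bp
  101→108: 7 bp
  108→9 (wrap): 122-108+9 = 23 bp

[5,6,6,6,7,7,7,9,14,14,18,23]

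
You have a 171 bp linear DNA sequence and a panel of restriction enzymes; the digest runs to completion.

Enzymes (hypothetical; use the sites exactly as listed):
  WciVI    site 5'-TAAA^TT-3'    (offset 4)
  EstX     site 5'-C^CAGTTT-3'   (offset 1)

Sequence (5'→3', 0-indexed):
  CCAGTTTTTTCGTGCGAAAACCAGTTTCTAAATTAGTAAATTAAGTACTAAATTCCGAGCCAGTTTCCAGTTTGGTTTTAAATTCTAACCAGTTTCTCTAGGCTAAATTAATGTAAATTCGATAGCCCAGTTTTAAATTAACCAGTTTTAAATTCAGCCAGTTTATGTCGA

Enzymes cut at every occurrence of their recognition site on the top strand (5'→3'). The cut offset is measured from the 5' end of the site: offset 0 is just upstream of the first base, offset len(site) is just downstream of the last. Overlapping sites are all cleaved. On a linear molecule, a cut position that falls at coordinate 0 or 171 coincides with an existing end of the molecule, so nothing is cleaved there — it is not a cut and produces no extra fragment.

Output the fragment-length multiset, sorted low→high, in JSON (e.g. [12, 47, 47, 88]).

Per-enzyme occurrences:
  WciVI TAAATT/4: at [28, 36, 48, 78, 103, 113, 133, 148] ⇒ [32, 40, 52, 82, 107, 117, 137, 152]
  EstX CCAGTTT/1: at [0, 20, 59, 66, 88, 126, 141, 157] ⇒ [1, 21, 60, 67, 89, 127, 142, 158]

Pooled cuts: [1, 21, 32, 40, 52, 60, 67, 82, 89, 107, 117, 127, 137, 142, 152, 158]

Fragments:
  [0,1): 1 bp
  [1,21): 20 bp
  [21,32): 11 bp
  [32,40): 8 bp
  [40,52): 12 bp
  [52,60): 8 bp
  [60,67): 7 bp
  [67,82): 15 bp
  [82,89): 7 bp
  [89,107): 18 bp
  [107,117): 10 bp
  [117,127): 10 bp
  [127,137): 10 bp
  [137,142): 5 bp
  [142,152): 10 bp
  [152,158): 6 bp
  [158,171): 13 bp

[1,5,6,7,7,8,8,10,10,10,10,11,12,13,15,18,20]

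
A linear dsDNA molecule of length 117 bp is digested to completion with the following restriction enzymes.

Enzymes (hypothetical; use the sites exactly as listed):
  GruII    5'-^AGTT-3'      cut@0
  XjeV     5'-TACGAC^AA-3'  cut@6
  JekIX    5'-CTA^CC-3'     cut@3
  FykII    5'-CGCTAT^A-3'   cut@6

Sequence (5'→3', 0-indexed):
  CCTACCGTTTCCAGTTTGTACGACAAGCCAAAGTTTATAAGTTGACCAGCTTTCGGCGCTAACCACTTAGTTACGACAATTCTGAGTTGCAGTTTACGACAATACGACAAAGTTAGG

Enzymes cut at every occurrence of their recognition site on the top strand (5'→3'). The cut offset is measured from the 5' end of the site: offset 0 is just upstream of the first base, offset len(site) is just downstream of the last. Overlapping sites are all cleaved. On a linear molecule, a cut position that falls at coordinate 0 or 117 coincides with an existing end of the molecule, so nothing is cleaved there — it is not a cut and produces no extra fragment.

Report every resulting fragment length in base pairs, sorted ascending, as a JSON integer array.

Per-enzyme occurrences:
  GruII AGTT/0: at [12, 31, 39, 68, 84, 90, 110] ⇒ [12, 31, 39, 68, 84, 90, 110]
  XjeV TACGACAA/6: at [18, 71, 94, 102] ⇒ [24, 77, 100, 108]
  JekIX CTACC/3: at [1] ⇒ [4]
  FykII (CGCTATA, off=6): no sites

Pooled cuts: [4, 12, 24, 31, 39, 68, 77, 84, 90, 100, 108, 110]

Fragment lengths:
  [0,4): 4 bp
  [4,12): 8 bp
  [12,24): 12 bp
  [24,31): 7 bp
  [31,39): 8 bp
  [39,68): 29 bp
  [68,77): 9 bp
  [77,84): 7 bp
  [84,90): 6 bp
  [90,100): 10 bp
  [100,108): 8 bp
  [108,110): 2 bp
  [110,117): 7 bp

[2,4,6,7,7,7,8,8,8,9,10,12,29]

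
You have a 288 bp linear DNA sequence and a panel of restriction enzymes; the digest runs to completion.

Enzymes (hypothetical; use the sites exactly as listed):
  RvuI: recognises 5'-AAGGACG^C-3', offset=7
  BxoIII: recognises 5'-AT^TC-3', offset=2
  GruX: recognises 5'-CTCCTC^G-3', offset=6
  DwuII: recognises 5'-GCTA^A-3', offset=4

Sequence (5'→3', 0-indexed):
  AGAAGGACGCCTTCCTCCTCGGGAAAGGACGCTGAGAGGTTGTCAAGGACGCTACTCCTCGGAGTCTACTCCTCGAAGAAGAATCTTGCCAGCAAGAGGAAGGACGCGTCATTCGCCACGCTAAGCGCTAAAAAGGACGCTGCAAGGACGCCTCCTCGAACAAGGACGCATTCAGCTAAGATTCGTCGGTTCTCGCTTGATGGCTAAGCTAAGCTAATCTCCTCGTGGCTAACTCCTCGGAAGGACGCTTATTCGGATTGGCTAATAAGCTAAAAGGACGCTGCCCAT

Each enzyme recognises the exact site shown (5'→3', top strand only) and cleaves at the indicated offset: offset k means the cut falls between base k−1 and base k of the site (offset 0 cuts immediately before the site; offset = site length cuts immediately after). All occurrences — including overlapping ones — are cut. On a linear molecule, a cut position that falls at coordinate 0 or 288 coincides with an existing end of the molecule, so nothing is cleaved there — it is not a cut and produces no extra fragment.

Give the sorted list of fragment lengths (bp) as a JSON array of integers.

[3,4,5,5,5,6,7,7,7,7,7,8,8,8,8,9,9,9,9,11,11,11,11,11,12,14,20,24,32]

Per-enzyme occurrences:
  RvuI (AAGGACGC, off=7): starts [2, 24, 44, 99, 132, 143, 161, 240, 273] → cuts [9, 31, 51, 106, 139, 150, 168, 247, 280]
  BxoIII (ATTC, off=2): starts [110, 169, 180, 250] → cuts [112, 171, 182, 252]
  GruX (CTCCTCG, off=6): starts [14, 54, 68, 151, 218, 232] → cuts [20, 60, 74, 157, 224, 238]
  DwuII (GCTAA, off=4): starts [119, 126, 174, 202, 207, 212, 227, 260, 268] → cuts [123, 130, 178, 206, 211, 216, 231, 264, 272]

Pooled cuts: [9, 20, 31, 51, 60, 74, 106, 112, 123, 130, 139, 150, 157, 168, 171, 178, 182, 206, 211, 216, 224, 231, 238, 247, 252, 264, 272, 280]

Fragments:
  [0,9): 9 bp
  [9,20): 11 bp
  [20,31): 11 bp
  [31,51): 20 bp
  [51,60): 9 bp
  [60,74): 14 bp
  [74,106): 32 bp
  [106,112): 6 bp
  [112,123): 11 bp
  [123,130): 7 bp
  [130,139): 9 bp
  [139,150): 11 bp
  [150,157): 7 bp
  [157,168): 11 bp
  [168,171): 3 bp
  [171,178): 7 bp
  [178,182): 4 bp
  [182,206): 24 bp
  [206,211): 5 bp
  [211,216): 5 bp
  [216,224): 8 bp
  [224,231): 7 bp
  [231,238): 7 bp
  [238,247): 9 bp
  [247,252): 5 bp
  [252,264): 12 bp
  [264,272): 8 bp
  [272,280): 8 bp
  [280,288): 8 bp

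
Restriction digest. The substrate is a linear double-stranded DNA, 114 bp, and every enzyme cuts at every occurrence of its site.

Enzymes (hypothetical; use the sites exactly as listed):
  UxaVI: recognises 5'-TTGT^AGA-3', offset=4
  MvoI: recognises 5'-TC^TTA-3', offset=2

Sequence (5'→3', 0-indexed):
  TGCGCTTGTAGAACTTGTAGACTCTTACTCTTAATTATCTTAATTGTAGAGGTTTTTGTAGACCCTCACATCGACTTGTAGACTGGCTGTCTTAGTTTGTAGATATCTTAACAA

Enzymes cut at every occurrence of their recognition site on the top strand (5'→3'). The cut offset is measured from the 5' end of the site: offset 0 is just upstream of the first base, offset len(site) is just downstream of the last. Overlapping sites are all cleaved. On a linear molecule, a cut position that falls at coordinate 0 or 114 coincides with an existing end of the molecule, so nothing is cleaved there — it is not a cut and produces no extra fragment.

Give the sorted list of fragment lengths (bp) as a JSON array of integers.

[6,6,7,7,8,9,9,9,9,12,12,20]

Per-enzyme occurrences:
  UxaVI (TTGTAGA, off=4): starts [5, 14, 43, 55, 75, 96] → cuts [9, 18, 47, 59, 79, 100]
  MvoI (TCTTA, off=2): starts [22, 28, 37, 89, 105] → cuts [24, 30, 39, 91, 107]

All cut coordinates (distinct, sorted): [9, 18, 24, 30, 39, 47, 59, 79, 91, 100, 107]

Fragments:
  [0,9): 9 bp
  [9,18): 9 bp
  [18,24): 6 bp
  [24,30): 6 bp
  [30,39): 9 bp
  [39,47): 8 bp
  [47,59): 12 bp
  [59,79): 20 bp
  [79,91): 12 bp
  [91,100): 9 bp
  [100,107): 7 bp
  [107,114): 7 bp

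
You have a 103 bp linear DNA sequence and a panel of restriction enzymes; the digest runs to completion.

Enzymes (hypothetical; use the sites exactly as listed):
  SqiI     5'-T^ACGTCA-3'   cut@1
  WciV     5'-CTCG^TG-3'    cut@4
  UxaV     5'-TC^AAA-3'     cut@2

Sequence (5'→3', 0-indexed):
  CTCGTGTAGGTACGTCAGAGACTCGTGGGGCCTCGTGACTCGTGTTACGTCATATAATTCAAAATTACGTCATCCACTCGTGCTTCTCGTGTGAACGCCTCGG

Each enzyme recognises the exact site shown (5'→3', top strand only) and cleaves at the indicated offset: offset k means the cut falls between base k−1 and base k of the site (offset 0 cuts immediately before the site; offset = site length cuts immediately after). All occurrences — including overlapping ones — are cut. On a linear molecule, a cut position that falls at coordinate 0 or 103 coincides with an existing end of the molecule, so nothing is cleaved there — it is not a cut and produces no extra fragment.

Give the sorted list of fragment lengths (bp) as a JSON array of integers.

[4,4,6,7,7,9,10,14,14,14,14]

Site scan:
  SqiI (TACGTCA, off=1): starts [10, 45, 65] → cuts [11, 46, 66]
  WciV (CTCGTG, off=4): starts [0, 21, 31, 38, 76, 85] → cuts [4, 25, 35, 42, 80, 89]
  UxaV (TCAAA, off=2): starts [58] → cuts [60]

Pooled cuts: [4, 11, 25, 35, 42, 46, 60, 66, 80, 89]

Fragment lengths:
  [0,4): 4 bp
  [4,11): 7 bp
  [11,25): 14 bp
  [25,35): 10 bp
  [35,42): 7 bp
  [42,46): 4 bp
  [46,60): 14 bp
  [60,66): 6 bp
  [66,80): 14 bp
  [80,89): 9 bp
  [89,103): 14 bp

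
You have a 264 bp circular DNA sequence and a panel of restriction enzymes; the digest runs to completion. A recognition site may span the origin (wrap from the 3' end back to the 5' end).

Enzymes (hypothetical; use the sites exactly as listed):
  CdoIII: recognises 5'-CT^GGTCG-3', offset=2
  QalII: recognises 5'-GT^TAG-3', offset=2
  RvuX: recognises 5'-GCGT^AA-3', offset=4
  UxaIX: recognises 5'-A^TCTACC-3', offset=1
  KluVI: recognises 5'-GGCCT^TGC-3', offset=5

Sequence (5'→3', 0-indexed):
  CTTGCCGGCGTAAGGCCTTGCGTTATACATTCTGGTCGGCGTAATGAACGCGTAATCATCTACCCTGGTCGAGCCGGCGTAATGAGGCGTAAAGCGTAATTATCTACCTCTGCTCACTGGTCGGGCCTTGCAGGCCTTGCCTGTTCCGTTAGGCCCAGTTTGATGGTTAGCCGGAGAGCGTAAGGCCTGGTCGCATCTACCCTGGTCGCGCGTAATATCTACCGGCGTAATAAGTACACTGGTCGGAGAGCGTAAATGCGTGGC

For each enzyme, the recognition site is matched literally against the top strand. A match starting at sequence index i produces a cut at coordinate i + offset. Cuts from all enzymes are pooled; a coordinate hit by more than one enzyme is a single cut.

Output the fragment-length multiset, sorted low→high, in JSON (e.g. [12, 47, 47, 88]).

Scan for sites:
  CdoIII (CTGGTCG, off=2): starts [31, 64, 116, 186, 201, 238] → cuts [33, 66, 118, 188, 203, 240]
  QalII (GTTAG, off=2): starts [147, 165] → cuts [149, 167]
  RvuX (GCGTAA, off=4): starts [7, 38, 49, 76, 86, 93, 177, 209, 224, 249] → cuts [11, 42, 53, 80, 90, 97, 181, 213, 228, 253]
  UxaIX (ATCTACC, off=1): starts [57, 101, 194, 216] → cuts [58, 102, 195, 217]
  KluVI (GGCCTTGC, off=5): starts [13, 123, 132, 261] → cuts [2, 18, 128, 137]

All cut coordinates (distinct, sorted): [2, 11, 18, 33, 42, 53, 58, 66, 80, 90, 97, 102, 118, 128, 137, 149, 167, 181, 188, 195, 203, 213, 217, 228, 240, 253]

Fragments:
  2→11: 9 bp
  11→18: 7 bp
  18→33: 15 bp
  33→42: 9 bp
  42→53: 11 bp
  53→58: 5 bp
  58→66: 8 bp
  66→80: 14 bp
  80→90: 10 bp
  90→97: 7 bp
  97→102: 5 bp
  102→118: 16 bp
  118→128: 10 bp
  128→137: 9 bp
  137→149: 12 bp
  149→167: 18 bp
  167→181: 14 bp
  181→188: 7 bp
  188→195: 7 bp
  195→203: 8 bp
  203→213: 10 bp
  213→217: 4 bp
  217→228: 11 bp
  228→240: 12 bp
  240→253: 13 bp
  253→2 (wrap): 264-253+2 = 13 bp

[4,5,5,7,7,7,7,8,8,9,9,9,10,10,10,11,11,12,12,13,13,14,14,15,16,18]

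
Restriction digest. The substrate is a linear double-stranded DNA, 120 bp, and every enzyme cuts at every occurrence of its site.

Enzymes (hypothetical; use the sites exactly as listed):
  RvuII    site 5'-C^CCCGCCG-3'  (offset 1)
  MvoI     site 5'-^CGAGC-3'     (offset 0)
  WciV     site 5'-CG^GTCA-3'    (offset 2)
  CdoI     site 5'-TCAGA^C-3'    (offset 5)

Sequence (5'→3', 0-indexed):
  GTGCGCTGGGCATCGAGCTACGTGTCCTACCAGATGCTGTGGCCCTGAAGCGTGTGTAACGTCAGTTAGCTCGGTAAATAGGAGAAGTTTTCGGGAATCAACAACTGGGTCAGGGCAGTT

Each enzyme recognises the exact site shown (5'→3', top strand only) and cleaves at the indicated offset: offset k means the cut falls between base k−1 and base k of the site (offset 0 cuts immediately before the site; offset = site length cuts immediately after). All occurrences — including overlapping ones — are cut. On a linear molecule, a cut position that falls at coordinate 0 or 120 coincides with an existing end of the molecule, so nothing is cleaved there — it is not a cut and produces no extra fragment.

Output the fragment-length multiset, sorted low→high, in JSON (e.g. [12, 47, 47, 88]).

Per-enzyme occurrences:
  RvuII (CCCCGCCG, off=1): no sites
  MvoI CGAGC/0: at [13] ⇒ [13]
  WciV (CGGTCA, off=2): no sites
  CdoI (TCAGAC, off=5): no sites

All cut coordinates (distinct, sorted): [13]

Fragment lengths:
  [0,13): 13 bp
  [13,120): 107 bp

[13,107]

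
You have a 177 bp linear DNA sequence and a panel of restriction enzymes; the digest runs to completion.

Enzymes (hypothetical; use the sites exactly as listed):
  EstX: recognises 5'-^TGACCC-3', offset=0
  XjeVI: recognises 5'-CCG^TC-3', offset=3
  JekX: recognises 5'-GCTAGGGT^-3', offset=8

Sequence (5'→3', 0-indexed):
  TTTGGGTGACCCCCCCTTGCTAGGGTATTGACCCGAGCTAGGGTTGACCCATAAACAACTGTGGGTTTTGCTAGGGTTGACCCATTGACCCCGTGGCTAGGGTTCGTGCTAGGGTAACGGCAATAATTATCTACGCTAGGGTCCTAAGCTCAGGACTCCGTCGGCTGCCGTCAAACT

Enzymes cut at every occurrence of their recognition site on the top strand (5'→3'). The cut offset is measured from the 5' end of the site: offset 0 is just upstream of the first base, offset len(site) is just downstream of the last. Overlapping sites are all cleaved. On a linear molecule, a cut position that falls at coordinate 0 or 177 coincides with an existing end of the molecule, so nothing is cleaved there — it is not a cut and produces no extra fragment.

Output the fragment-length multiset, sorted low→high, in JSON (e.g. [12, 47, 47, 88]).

[2,6,7,8,10,12,16,18,18,20,27,33]

Site scan:
  EstX TGACCC/0: at [6, 28, 44, 77, 85] ⇒ [6, 28, 44, 77, 85]
  XjeVI CCGTC/3: at [157, 167] ⇒ [160, 170]
  JekX GCTAGGGT/8: at [18, 36, 69, 95, 107, 134] ⇒ [26, 44, 77, 103, 115, 142]

All cut coordinates (distinct, sorted): [6, 26, 28, 44, 77, 85, 103, 115, 142, 160, 170]

Fragments:
  [0,6): 6 bp
  [6,26): 20 bp
  [26,28): 2 bp
  [28,44): 16 bp
  [44,77): 33 bp
  [77,85): 8 bp
  [85,103): 18 bp
  [103,115): 12 bp
  [115,142): 27 bp
  [142,160): 18 bp
  [160,170): 10 bp
  [170,177): 7 bp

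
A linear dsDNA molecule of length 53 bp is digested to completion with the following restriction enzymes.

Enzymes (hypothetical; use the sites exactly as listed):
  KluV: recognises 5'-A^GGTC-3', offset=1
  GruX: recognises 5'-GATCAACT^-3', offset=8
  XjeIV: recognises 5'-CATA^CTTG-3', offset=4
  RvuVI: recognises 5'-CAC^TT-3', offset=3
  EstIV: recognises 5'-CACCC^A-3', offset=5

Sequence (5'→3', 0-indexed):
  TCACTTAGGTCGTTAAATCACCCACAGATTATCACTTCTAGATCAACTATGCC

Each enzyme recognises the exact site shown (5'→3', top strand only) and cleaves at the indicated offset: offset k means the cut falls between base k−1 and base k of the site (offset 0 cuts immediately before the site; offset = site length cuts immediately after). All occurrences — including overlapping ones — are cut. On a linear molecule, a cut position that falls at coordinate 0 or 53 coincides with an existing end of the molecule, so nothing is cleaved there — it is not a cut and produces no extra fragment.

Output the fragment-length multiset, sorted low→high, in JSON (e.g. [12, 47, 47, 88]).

[3,4,5,12,13,16]

Site scan:
  KluV AGGTC/1: at [6] ⇒ [7]
  GruX GATCAACT/8: at [40] ⇒ [48]
  XjeIV (CATACTTG, off=4): no sites
  RvuVI CACTT/3: at [1, 32] ⇒ [4, 35]
  EstIV CACCCA/5: at [18] ⇒ [23]

Pooled cuts: [4, 7, 23, 35, 48]

Fragment lengths:
  [0,4): 4 bp
  [4,7): 3 bp
  [7,23): 16 bp
  [23,35): 12 bp
  [35,48): 13 bp
  [48,53): 5 bp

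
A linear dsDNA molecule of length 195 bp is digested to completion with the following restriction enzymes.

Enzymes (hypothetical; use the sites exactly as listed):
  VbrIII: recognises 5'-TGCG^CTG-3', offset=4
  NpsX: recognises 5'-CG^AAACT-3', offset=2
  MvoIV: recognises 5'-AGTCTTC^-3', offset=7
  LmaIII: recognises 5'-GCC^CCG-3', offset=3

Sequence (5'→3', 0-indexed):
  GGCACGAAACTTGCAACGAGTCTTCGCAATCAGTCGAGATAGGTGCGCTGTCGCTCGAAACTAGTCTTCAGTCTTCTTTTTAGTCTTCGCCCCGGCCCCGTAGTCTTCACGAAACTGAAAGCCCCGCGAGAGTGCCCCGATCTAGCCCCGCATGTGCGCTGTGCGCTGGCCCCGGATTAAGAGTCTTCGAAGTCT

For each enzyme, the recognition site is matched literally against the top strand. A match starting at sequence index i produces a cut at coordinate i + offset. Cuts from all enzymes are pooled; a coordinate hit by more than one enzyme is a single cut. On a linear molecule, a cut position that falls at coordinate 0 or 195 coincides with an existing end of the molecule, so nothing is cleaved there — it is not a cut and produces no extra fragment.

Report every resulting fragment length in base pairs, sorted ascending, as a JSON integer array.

Site scan:
  VbrIII TGCGCTG/4: at [43, 154, 161] ⇒ [47, 158, 165]
  NpsX CGAAACT/2: at [4, 55, 109] ⇒ [6, 57, 111]
  MvoIV AGTCTTC/7: at [18, 62, 69, 81, 101, 181] ⇒ [25, 69, 76, 88, 108, 188]
  LmaIII GCCCCG/3: at [88, 94, 120, 133, 144, 168] ⇒ [91, 97, 123, 136, 147, 171]

All cut coordinates (distinct, sorted): [6, 25, 47, 57, 69, 76, 88, 91, 97, 108, 111, 123, 136, 147, 158, 165, 171, 188]

Fragment lengths:
  [0,6): 6 bp
  [6,25): 19 bp
  [25,47): 22 bp
  [47,57): 10 bp
  [57,69): 12 bp
  [69,76): 7 bp
  [76,88): 12 bp
  [88,91): 3 bp
  [91,97): 6 bp
  [97,108): 11 bp
  [108,111): 3 bp
  [111,123): 12 bp
  [123,136): 13 bp
  [136,147): 11 bp
  [147,158): 11 bp
  [158,165): 7 bp
  [165,171): 6 bp
  [171,188): 17 bp
  [188,195): 7 bp

[3,3,6,6,6,7,7,7,10,11,11,11,12,12,12,13,17,19,22]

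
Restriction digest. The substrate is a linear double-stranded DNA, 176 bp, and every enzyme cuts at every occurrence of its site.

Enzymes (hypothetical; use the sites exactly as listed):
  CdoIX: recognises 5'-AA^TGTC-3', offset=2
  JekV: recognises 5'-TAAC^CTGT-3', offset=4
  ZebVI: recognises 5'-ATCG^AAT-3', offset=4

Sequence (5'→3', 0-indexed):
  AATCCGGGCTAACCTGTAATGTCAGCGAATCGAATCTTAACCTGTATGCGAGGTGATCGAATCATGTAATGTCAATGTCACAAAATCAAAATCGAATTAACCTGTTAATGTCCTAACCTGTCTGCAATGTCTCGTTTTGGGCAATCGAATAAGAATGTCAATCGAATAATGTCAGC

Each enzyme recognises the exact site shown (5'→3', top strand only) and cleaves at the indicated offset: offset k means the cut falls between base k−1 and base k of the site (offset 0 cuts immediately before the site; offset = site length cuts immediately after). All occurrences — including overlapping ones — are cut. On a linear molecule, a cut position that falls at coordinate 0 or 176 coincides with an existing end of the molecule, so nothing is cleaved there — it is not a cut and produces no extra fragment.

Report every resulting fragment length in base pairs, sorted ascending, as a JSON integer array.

Site scan:
  CdoIX AATGTC/2: at [17, 67, 73, 106, 125, 153, 167] ⇒ [19, 69, 75, 108, 127, 155, 169]
  JekV TAACCTGT/4: at [9, 37, 97, 113] ⇒ [13, 41, 101, 117]
  ZebVI ATCGAAT/4: at [28, 55, 90, 143, 160] ⇒ [32, 59, 94, 147, 164]

All cut coordinates (distinct, sorted): [13, 19, 32, 41, 59, 69, 75, 94, 101, 108, 117, 127, 147, 155, 164, 169]

Fragment lengths:
  [0,13): 13 bp
  [13,19): 6 bp
  [19,32): 13 bp
  [32,41): 9 bp
  [41,59): 18 bp
  [59,69): 10 bp
  [69,75): 6 bp
  [75,94): 19 bp
  [94,101): 7 bp
  [101,108): 7 bp
  [108,117): 9 bp
  [117,127): 10 bp
  [127,147): 20 bp
  [147,155): 8 bp
  [155,164): 9 bp
  [164,169): 5 bp
  [169,176): 7 bp

[5,6,6,7,7,7,8,9,9,9,10,10,13,13,18,19,20]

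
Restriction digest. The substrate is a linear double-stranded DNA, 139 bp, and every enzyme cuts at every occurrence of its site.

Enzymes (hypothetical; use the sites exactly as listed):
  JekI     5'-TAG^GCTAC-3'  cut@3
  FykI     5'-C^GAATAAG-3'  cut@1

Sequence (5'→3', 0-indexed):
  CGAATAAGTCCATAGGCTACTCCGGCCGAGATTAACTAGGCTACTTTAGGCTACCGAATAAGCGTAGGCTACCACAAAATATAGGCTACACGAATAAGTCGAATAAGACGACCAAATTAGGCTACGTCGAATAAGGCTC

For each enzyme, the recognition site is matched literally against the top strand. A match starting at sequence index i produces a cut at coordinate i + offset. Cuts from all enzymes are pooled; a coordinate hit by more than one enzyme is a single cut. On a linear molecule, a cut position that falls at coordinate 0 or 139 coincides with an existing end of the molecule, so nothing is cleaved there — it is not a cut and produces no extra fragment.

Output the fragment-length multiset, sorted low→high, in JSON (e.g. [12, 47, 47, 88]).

[1,6,7,8,9,10,11,12,14,17,20,24]

Scan for sites:
  JekI TAGGCTAC/3: at [12, 36, 46, 64, 81, 117] ⇒ [15, 39, 49, 67, 84, 120]
  FykI CGAATAAG/1: at [0, 54, 90, 99, 127] ⇒ [1, 55, 91, 100, 128]

All cut coordinates (distinct, sorted): [1, 15, 39, 49, 55, 67, 84, 91, 100, 120, 128]

Fragment lengths:
  [0,1): 1 bp
  [1,15): 14 bp
  [15,39): 24 bp
  [39,49): 10 bp
  [49,55): 6 bp
  [55,67): 12 bp
  [67,84): 17 bp
  [84,91): 7 bp
  [91,100): 9 bp
  [100,120): 20 bp
  [120,128): 8 bp
  [128,139): 11 bp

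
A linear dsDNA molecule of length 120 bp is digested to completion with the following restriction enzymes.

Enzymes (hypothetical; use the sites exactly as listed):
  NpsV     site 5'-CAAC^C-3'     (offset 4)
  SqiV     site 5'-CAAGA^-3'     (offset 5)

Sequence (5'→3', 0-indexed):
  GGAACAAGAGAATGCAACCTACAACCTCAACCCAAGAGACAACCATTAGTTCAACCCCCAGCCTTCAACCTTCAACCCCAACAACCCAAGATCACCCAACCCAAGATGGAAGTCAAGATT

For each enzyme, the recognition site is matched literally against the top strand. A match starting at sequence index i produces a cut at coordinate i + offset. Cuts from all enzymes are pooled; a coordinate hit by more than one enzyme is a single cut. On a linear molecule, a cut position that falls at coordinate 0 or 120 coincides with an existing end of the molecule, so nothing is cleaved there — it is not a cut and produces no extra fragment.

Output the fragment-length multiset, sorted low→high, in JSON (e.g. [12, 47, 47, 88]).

Site scan:
  NpsV CAACC/4: at [14, 21, 27, 39, 51, 65, 72, 81, 96] ⇒ [18, 25, 31, 43, 55, 69, 76, 85, 100]
  SqiV CAAGA/5: at [4, 32, 86, 101, 113] ⇒ [9, 37, 91, 106, 118]

All cut coordinates (distinct, sorted): [9, 18, 25, 31, 37, 43, 55, 69, 76, 85, 91, 100, 106, 118]

Fragments:
  [0,9): 9 bp
  [9,18): 9 bp
  [18,25): 7 bp
  [25,31): 6 bp
  [31,37): 6 bp
  [37,43): 6 bp
  [43,55): 12 bp
  [55,69): 14 bp
  [69,76): 7 bp
  [76,85): 9 bp
  [85,91): 6 bp
  [91,100): 9 bp
  [100,106): 6 bp
  [106,118): 12 bp
  [118,120): 2 bp

[2,6,6,6,6,6,7,7,9,9,9,9,12,12,14]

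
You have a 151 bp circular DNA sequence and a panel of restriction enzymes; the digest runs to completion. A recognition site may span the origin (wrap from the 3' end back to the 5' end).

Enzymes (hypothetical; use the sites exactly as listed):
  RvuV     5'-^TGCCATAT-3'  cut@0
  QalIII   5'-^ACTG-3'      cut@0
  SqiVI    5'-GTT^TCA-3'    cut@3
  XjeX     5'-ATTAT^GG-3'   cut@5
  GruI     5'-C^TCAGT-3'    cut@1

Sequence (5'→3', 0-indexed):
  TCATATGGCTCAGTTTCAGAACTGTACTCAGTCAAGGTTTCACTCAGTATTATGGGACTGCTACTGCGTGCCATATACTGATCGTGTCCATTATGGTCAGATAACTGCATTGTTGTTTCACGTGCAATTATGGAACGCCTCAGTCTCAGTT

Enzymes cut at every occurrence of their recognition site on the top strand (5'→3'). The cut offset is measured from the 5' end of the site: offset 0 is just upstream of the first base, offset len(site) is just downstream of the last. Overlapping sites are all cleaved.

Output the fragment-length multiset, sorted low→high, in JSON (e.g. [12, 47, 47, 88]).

Per-enzyme occurrences:
  RvuV (TGCCATAT, off=0): starts [68] → cuts [68]
  QalIII (ACTG, off=0): starts [20, 56, 62, 76, 103] → cuts [20, 56, 62, 76, 103]
  SqiVI (GTTTCA, off=3): starts [12, 36, 114, 148] → cuts [0, 15, 39, 117]
  XjeX (ATTATGG, off=5): starts [48, 89, 126] → cuts [53, 94, 131]
  GruI (CTCAGT, off=1): starts [8, 26, 42, 138, 144] → cuts [9, 27, 43, 139, 145]

All cut coordinates (distinct, sorted): [0, 9, 15, 20, 27, 39, 43, 53, 56, 62, 68, 76, 94, 103, 117, 131, 139, 145]

Fragment lengths:
  0→9: 9 bp
  9→15: 6 bp
  15→20: 5 bp
  20→27: 7 bp
  27→39: 12 bp
  39→43: 4 bp
  43→53: 10 bp
  53→56: 3 bp
  56→62: 6 bp
  62→68: 6 bp
  68→76: 8 bp
  76→94: 18 bp
  94→103: 9 bp
  103→117: 14 bp
  117→131: 14 bp
  131→139: 8 bp
  139→145: 6 bp
  145→0 (wrap): 151-145+0 = 6 bp

[3,4,5,6,6,6,6,6,7,8,8,9,9,10,12,14,14,18]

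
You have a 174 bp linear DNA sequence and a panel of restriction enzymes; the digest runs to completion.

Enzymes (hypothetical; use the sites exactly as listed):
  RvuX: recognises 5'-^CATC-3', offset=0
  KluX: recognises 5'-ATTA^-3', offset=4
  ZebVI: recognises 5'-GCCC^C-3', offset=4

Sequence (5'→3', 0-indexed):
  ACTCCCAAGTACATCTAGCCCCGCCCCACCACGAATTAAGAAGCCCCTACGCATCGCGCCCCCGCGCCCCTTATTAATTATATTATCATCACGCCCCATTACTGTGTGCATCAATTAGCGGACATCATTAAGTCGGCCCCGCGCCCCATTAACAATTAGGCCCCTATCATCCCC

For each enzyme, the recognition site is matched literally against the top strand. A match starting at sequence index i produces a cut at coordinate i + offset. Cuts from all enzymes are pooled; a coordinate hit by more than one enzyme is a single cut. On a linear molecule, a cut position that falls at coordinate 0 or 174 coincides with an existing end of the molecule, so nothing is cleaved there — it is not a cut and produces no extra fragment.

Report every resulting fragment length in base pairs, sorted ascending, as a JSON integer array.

Scan for sites:
  RvuX CATC/0: at [11, 51, 86, 108, 122, 167] ⇒ [11, 51, 86, 108, 122, 167]
  KluX ATTA/4: at [34, 72, 76, 81, 97, 113, 126, 147, 154] ⇒ [38, 76, 80, 85, 101, 117, 130, 151, 158]
  ZebVI GCCCC/4: at [17, 22, 42, 57, 65, 92, 135, 142, 159] ⇒ [21, 26, 46, 61, 69, 96, 139, 146, 163]

Pooled cuts: [11, 21, 26, 38, 46, 51, 61, 69, 76, 80, 85, 86, 96, 101, 108, 117, 122, 130, 139, 146, 151, 158, 163, 167]

Fragments:
  [0,11): 11 bp
  [11,21): 10 bp
  [21,26): 5 bp
  [26,38): 12 bp
  [38,46): 8 bp
  [46,51): 5 bp
  [51,61): 10 bp
  [61,69): 8 bp
  [69,76): 7 bp
  [76,80): 4 bp
  [80,85): 5 bp
  [85,86): 1 bp
  [86,96): 10 bp
  [96,101): 5 bp
  [101,108): 7 bp
  [108,117): 9 bp
  [117,122): 5 bp
  [122,130): 8 bp
  [130,139): 9 bp
  [139,146): 7 bp
  [146,151): 5 bp
  [151,158): 7 bp
  [158,163): 5 bp
  [163,167): 4 bp
  [167,174): 7 bp

[1,4,4,5,5,5,5,5,5,5,7,7,7,7,7,8,8,8,9,9,10,10,10,11,12]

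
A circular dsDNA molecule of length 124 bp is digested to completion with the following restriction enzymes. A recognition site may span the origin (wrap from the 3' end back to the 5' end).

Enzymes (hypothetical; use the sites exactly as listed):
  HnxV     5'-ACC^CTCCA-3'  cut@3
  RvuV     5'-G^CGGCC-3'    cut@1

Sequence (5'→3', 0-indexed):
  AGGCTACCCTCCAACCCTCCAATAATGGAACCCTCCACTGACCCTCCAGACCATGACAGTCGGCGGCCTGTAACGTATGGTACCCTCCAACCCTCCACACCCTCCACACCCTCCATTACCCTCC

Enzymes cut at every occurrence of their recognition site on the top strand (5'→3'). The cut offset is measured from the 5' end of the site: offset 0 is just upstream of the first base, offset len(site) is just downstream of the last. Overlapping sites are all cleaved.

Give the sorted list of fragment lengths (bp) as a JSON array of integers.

Site scan:
  HnxV (ACCCTCCA, off=3): starts [5, 13, 29, 40, 81, 89, 98, 107, 117] → cuts [8, 16, 32, 43, 84, 92, 101, 110, 120]
  RvuV (GCGGCC, off=1): starts [62] → cuts [63]

Pooled cuts: [8, 16, 32, 43, 63, 84, 92, 101, 110, 120]

Fragment lengths:
  8→16: 8 bp
  16→32: 16 bp
  32→43: 11 bp
  43→63: 20 bp
  63→84: 21 bp
  84→92: 8 bp
  92→101: 9 bp
  101→110: 9 bp
  110→120: 10 bp
  120→8 (wrap): 124-120+8 = 12 bp

[8,8,9,9,10,11,12,16,20,21]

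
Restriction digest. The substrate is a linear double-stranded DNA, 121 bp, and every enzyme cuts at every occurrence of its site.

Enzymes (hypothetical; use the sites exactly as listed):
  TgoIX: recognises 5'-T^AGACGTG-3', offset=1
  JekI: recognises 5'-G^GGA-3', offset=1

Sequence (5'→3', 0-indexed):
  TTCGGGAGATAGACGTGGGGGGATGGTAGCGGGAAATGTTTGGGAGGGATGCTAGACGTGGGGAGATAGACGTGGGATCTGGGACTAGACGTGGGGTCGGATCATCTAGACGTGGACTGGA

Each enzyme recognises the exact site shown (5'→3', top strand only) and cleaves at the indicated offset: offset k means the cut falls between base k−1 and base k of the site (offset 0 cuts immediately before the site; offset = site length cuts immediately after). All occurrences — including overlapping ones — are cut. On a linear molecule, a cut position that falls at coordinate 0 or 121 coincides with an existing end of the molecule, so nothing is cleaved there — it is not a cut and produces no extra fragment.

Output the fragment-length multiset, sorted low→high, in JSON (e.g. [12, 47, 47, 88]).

[4,4,5,6,6,7,7,7,8,10,11,11,14,21]

Scan for sites:
  TgoIX (TAGACGTG, off=1): starts [9, 52, 66, 85, 106] → cuts [10, 53, 67, 86, 107]
  JekI (GGGA, off=1): starts [3, 19, 30, 41, 45, 60, 73, 80] → cuts [4, 20, 31, 42, 46, 61, 74, 81]

All cut coordinates (distinct, sorted): [4, 10, 20, 31, 42, 46, 53, 61, 67, 74, 81, 86, 107]

Fragment lengths:
  [0,4): 4 bp
  [4,10): 6 bp
  [10,20): 10 bp
  [20,31): 11 bp
  [31,42): 11 bp
  [42,46): 4 bp
  [46,53): 7 bp
  [53,61): 8 bp
  [61,67): 6 bp
  [67,74): 7 bp
  [74,81): 7 bp
  [81,86): 5 bp
  [86,107): 21 bp
  [107,121): 14 bp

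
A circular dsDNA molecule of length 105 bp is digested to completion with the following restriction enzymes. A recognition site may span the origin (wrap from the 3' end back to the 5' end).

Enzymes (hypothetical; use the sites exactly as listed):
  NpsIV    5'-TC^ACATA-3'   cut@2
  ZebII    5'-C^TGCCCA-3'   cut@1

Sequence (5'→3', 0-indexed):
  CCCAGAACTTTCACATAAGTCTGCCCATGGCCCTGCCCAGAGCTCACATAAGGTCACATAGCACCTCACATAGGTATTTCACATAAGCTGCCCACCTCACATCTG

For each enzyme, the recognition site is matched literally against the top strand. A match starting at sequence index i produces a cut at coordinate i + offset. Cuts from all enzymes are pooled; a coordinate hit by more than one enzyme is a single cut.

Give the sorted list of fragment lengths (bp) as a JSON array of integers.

[8,9,10,12,12,12,13,14,15]

Scan for sites:
  NpsIV TCACATA/2: at [10, 43, 53, 65, 78] ⇒ [12, 45, 55, 67, 80]
  ZebII CTGCCCA/1: at [20, 32, 87, 102] ⇒ [21, 33, 88, 103]

All cut coordinates (distinct, sorted): [12, 21, 33, 45, 55, 67, 80, 88, 103]

Fragments:
  12→21: 9 bp
  21→33: 12 bp
  33→45: 12 bp
  45→55: 10 bp
  55→67: 12 bp
  67→80: 13 bp
  80→88: 8 bp
  88→103: 15 bp
  103→12 (wrap): 105-103+12 = 14 bp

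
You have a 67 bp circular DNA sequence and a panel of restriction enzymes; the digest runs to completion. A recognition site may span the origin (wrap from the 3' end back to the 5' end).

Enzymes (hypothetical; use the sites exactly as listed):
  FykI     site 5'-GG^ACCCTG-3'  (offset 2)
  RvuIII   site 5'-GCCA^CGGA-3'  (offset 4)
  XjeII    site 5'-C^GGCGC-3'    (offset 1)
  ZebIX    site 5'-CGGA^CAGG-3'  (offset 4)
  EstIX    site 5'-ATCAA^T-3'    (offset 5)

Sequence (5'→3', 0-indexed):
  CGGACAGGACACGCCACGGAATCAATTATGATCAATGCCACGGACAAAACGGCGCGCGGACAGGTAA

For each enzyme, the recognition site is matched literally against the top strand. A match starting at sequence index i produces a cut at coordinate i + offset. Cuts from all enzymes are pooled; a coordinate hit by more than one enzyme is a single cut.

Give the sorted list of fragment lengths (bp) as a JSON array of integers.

[5,9,10,10,10,11,12]

Site scan:
  FykI (GGACCCTG, off=2): no sites
  RvuIII (GCCACGGA, off=4): starts [12, 36] → cuts [16, 40]
  XjeII (CGGCGC, off=1): starts [49] → cuts [50]
  ZebIX (CGGACAGG, off=4): starts [0, 56] → cuts [4, 60]
  EstIX (ATCAAT, off=5): starts [20, 30] → cuts [25, 35]

Pooled cuts: [4, 16, 25, 35, 40, 50, 60]

Fragment lengths:
  4→16: 12 bp
  16→25: 9 bp
  25→35: 10 bp
  35→40: 5 bp
  40→50: 10 bp
  50→60: 10 bp
  60→4 (wrap): 67-60+4 = 11 bp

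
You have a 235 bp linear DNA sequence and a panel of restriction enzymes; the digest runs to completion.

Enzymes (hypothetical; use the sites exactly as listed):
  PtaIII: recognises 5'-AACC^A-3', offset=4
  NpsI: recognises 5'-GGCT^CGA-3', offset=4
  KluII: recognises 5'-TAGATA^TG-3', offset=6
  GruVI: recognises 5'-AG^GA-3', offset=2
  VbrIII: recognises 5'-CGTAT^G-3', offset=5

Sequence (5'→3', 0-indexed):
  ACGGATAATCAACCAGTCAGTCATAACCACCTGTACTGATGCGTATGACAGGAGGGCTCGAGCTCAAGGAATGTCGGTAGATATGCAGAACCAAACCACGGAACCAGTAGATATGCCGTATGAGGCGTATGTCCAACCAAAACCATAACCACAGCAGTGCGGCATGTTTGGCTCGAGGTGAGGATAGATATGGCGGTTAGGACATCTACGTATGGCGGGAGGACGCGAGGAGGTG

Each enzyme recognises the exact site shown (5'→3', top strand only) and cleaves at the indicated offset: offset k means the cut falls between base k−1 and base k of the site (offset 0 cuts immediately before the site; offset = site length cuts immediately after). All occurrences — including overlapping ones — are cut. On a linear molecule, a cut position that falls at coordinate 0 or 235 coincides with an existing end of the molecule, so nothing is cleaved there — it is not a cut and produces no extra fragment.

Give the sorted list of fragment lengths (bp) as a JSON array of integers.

[5,5,6,6,6,7,8,8,8,8,8,8,8,9,9,9,10,10,13,14,14,15,18,23]

Scan for sites:
  PtaIII (AACCA, off=4): starts [10, 24, 88, 93, 101, 134, 140, 146] → cuts [14, 28, 92, 97, 105, 138, 144, 150]
  NpsI (GGCTCGA, off=4): starts [54, 169] → cuts [58, 173]
  KluII (TAGATATG, off=6): starts [77, 107, 184] → cuts [83, 113, 190]
  GruVI (AGGA, off=2): starts [49, 66, 180, 198, 219, 227] → cuts [51, 68, 182, 200, 221, 229]
  VbrIII (CGTATG, off=5): starts [41, 116, 125, 208] → cuts [46, 121, 130, 213]

All cut coordinates (distinct, sorted): [14, 28, 46, 51, 58, 68, 83, 92, 97, 105, 113, 121, 130, 138, 144, 150, 173, 182, 190, 200, 213, 221, 229]

Fragments:
  [0,14): 14 bp
  [14,28): 14 bp
  [28,46): 18 bp
  [46,51): 5 bp
  [51,58): 7 bp
  [58,68): 10 bp
  [68,83): 15 bp
  [83,92): 9 bp
  [92,97): 5 bp
  [97,105): 8 bp
  [105,113): 8 bp
  [113,121): 8 bp
  [121,130): 9 bp
  [130,138): 8 bp
  [138,144): 6 bp
  [144,150): 6 bp
  [150,173): 23 bp
  [173,182): 9 bp
  [182,190): 8 bp
  [190,200): 10 bp
  [200,213): 13 bp
  [213,221): 8 bp
  [221,229): 8 bp
  [229,235): 6 bp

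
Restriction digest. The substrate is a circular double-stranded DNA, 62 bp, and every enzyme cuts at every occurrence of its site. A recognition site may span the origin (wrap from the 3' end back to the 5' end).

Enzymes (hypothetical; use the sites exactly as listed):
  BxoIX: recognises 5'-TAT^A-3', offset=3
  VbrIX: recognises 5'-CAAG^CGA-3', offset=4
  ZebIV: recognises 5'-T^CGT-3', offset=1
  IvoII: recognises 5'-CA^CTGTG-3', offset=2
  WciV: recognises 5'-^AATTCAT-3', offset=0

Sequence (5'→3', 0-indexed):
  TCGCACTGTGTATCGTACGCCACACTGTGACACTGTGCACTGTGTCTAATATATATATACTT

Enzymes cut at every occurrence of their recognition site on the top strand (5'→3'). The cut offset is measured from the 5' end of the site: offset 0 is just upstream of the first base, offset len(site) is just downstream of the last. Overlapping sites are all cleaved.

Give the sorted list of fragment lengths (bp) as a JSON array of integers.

Scan for sites:
  BxoIX (TATA, off=3): starts [49, 51, 53, 55] → cuts [52, 54, 56, 58]
  VbrIX (CAAGCGA, off=4): no sites
  ZebIV (TCGT, off=1): starts [12] → cuts [13]
  IvoII (CACTGTG, off=2): starts [3, 22, 30, 37] → cuts [5, 24, 32, 39]
  WciV (AATTCAT, off=0): no sites

All cut coordinates (distinct, sorted): [5, 13, 24, 32, 39, 52, 54, 56, 58]

Fragment lengths:
  5→13: 8 bp
  13→24: 11 bp
  24→32: 8 bp
  32→39: 7 bp
  39→52: 13 bp
  52→54: 2 bp
  54→56: 2 bp
  56→58: 2 bp
  58→5 (wrap): 62-58+5 = 9 bp

[2,2,2,7,8,8,9,11,13]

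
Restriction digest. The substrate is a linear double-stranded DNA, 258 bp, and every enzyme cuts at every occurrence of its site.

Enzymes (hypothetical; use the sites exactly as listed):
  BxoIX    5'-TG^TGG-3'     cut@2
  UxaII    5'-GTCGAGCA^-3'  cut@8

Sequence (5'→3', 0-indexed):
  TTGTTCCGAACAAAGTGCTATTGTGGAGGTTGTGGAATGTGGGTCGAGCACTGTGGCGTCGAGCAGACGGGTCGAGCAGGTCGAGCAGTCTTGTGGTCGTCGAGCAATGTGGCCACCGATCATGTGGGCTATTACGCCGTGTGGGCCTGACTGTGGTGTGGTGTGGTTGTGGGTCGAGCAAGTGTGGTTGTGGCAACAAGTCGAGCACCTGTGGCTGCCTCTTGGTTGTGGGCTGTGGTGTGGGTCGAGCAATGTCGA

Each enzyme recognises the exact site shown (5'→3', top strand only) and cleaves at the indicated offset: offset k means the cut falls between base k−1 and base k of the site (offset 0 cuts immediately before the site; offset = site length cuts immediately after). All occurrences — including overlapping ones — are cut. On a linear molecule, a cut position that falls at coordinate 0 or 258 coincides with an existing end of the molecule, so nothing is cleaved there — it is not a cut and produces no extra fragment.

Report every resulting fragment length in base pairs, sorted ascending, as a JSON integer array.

[3,3,4,4,5,5,5,6,6,6,7,7,7,9,9,11,11,11,12,12,13,13,15,17,17,17,23]

Per-enzyme occurrences:
  BxoIX TGTGG/2: at [21, 30, 37, 51, 91, 107, 122, 139, 151, 156, 161, 167, 182, 188, 209, 226, 233, 238] ⇒ [23, 32, 39, 53, 93, 109, 124, 141, 153, 158, 163, 169, 184, 190, 211, 228, 235, 240]
  UxaII GTCGAGCA/8: at [42, 57, 70, 79, 98, 172, 199, 243] ⇒ [50, 65, 78, 87, 106, 180, 207, 251]

Pooled cuts: [23, 32, 39, 50, 53, 65, 78, 87, 93, 106, 109, 124, 141, 153, 158, 163, 169, 180, 184, 190, 207, 211, 228, 235, 240, 251]

Fragment lengths:
  [0,23): 23 bp
  [23,32): 9 bp
  [32,39): 7 bp
  [39,50): 11 bp
  [50,53): 3 bp
  [53,65): 12 bp
  [65,78): 13 bp
  [78,87): 9 bp
  [87,93): 6 bp
  [93,106): 13 bp
  [106,109): 3 bp
  [109,124): 15 bp
  [124,141): 17 bp
  [141,153): 12 bp
  [153,158): 5 bp
  [158,163): 5 bp
  [163,169): 6 bp
  [169,180): 11 bp
  [180,184): 4 bp
  [184,190): 6 bp
  [190,207): 17 bp
  [207,211): 4 bp
  [211,228): 17 bp
  [228,235): 7 bp
  [235,240): 5 bp
  [240,251): 11 bp
  [251,258): 7 bp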